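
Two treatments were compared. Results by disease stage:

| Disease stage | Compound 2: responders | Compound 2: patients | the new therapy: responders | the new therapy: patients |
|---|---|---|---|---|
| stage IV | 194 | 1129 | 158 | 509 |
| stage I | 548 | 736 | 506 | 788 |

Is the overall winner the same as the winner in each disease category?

No

Stage IV: Compound 2 194/1129 = 17.2%, the new therapy 158/509 = 31.0% → the new therapy
Stage I: Compound 2 548/736 = 74.5%, the new therapy 506/788 = 64.2% → Compound 2
Overall: Compound 2 742/1865 = 39.8%, the new therapy 664/1297 = 51.2% → the new therapy
Neither sweeps: Compound 2 wins 1 of 2 groups, the new therapy wins 1. The new therapy wins overall but not every group — no Simpson reversal.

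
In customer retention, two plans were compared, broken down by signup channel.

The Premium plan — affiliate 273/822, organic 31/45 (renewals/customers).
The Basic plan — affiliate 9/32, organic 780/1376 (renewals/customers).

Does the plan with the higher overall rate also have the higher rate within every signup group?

Affiliate: the Premium plan 273/822 = 33.2%, the Basic plan 9/32 = 28.1% → the Premium plan
Organic: the Premium plan 31/45 = 68.9%, the Basic plan 780/1376 = 56.7% → the Premium plan
Overall: the Premium plan 304/867 = 35.1%, the Basic plan 789/1408 = 56.0% → the Basic plan
The Premium plan wins each signup group but the Basic plan wins overall — the comparison reverses. The Premium plan's customers skew toward affiliate, which has a lower base rate.

No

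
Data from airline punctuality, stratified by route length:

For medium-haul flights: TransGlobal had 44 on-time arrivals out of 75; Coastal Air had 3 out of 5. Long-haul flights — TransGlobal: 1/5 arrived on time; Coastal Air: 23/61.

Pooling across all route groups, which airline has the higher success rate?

TransGlobal

Medium-haul: TransGlobal 44/75 = 58.7%, Coastal Air 3/5 = 60.0% → Coastal Air
Long-haul: TransGlobal 1/5 = 20.0%, Coastal Air 23/61 = 37.7% → Coastal Air
Overall: TransGlobal 45/80 = 56.2%, Coastal Air 26/66 = 39.4% → TransGlobal
(Coastal Air wins every route group but TransGlobal wins overall — Coastal Air's flights skew toward the low-rate long-haul group.)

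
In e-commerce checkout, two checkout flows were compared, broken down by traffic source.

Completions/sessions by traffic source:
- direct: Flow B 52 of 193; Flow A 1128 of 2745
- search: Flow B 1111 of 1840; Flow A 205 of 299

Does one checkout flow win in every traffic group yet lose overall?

Direct: Flow B 52/193 = 26.9%, Flow A 1128/2745 = 41.1% → Flow A
Search: Flow B 1111/1840 = 60.4%, Flow A 205/299 = 68.6% → Flow A
Overall: Flow B 1163/2033 = 57.2%, Flow A 1333/3044 = 43.8% → Flow B
Flow A wins each traffic group but Flow B wins overall — the comparison reverses. Flow A's sessions skew toward direct, which has a lower base rate.

Yes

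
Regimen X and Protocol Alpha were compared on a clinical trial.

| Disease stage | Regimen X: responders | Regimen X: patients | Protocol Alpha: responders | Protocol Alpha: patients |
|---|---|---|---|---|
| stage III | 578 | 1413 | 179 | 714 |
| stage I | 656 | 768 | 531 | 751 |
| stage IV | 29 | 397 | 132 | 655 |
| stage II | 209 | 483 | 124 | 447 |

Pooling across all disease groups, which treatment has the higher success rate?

Stage III: Regimen X 578/1413 = 40.9%, Protocol Alpha 179/714 = 25.1% → Regimen X
Stage I: Regimen X 656/768 = 85.4%, Protocol Alpha 531/751 = 70.7% → Regimen X
Stage IV: Regimen X 29/397 = 7.3%, Protocol Alpha 132/655 = 20.2% → Protocol Alpha
Stage II: Regimen X 209/483 = 43.3%, Protocol Alpha 124/447 = 27.7% → Regimen X
Overall: Regimen X 1472/3061 = 48.1%, Protocol Alpha 966/2567 = 37.6% → Regimen X
(Neither sweeps every disease group, but Regimen X has the higher pooled rate.)

Regimen X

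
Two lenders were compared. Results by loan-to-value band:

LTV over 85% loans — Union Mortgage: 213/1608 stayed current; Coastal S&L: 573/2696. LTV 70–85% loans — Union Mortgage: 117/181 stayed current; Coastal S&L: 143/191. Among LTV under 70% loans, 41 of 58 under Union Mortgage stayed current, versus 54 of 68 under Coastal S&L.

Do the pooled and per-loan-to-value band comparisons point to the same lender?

LTV over 85%: Union Mortgage 213/1608 = 13.2%, Coastal S&L 573/2696 = 21.3% → Coastal S&L
LTV 70–85%: Union Mortgage 117/181 = 64.6%, Coastal S&L 143/191 = 74.9% → Coastal S&L
LTV under 70%: Union Mortgage 41/58 = 70.7%, Coastal S&L 54/68 = 79.4% → Coastal S&L
Overall: Union Mortgage 371/1847 = 20.1%, Coastal S&L 770/2955 = 26.1% → Coastal S&L
Coastal S&L wins overall and in every loan-to-value group — no reversal.

Yes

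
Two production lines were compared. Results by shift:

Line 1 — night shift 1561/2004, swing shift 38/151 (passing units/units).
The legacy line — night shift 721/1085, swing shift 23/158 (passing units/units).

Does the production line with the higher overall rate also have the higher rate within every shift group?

Night shift: Line 1 1561/2004 = 77.9%, the legacy line 721/1085 = 66.5% → Line 1
Swing shift: Line 1 38/151 = 25.2%, the legacy line 23/158 = 14.6% → Line 1
Overall: Line 1 1599/2155 = 74.2%, the legacy line 744/1243 = 59.9% → Line 1
Line 1 wins overall and in every shift group — no reversal.

Yes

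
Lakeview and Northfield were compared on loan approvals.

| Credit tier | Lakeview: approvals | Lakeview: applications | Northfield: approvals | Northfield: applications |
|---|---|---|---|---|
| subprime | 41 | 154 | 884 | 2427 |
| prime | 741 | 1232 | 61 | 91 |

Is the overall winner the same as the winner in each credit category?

No

Subprime: Lakeview 41/154 = 26.6%, Northfield 884/2427 = 36.4% → Northfield
Prime: Lakeview 741/1232 = 60.1%, Northfield 61/91 = 67.0% → Northfield
Overall: Lakeview 782/1386 = 56.4%, Northfield 945/2518 = 37.5% → Lakeview
Northfield wins each credit group but Lakeview wins overall — the comparison reverses. Northfield's applications skew toward subprime, which has a lower base rate.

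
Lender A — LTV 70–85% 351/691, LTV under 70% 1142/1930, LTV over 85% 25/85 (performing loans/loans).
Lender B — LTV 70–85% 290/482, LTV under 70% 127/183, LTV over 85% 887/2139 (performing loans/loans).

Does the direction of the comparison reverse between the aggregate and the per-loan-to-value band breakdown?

Yes

LTV 70–85%: Lender A 351/691 = 50.8%, Lender B 290/482 = 60.2% → Lender B
LTV under 70%: Lender A 1142/1930 = 59.2%, Lender B 127/183 = 69.4% → Lender B
LTV over 85%: Lender A 25/85 = 29.4%, Lender B 887/2139 = 41.5% → Lender B
Overall: Lender A 1518/2706 = 56.1%, Lender B 1304/2804 = 46.5% → Lender A
Lender B wins each loan-to-value group but Lender A wins overall — the comparison reverses. Lender B's loans skew toward LTV over 85%, which has a lower base rate.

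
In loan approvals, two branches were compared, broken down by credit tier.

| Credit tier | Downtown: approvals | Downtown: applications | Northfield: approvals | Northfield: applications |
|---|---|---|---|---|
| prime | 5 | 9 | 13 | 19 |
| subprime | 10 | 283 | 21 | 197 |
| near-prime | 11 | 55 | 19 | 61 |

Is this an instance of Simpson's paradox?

Prime: Downtown 5/9 = 55.6%, Northfield 13/19 = 68.4% → Northfield
Subprime: Downtown 10/283 = 3.5%, Northfield 21/197 = 10.7% → Northfield
Near-prime: Downtown 11/55 = 20.0%, Northfield 19/61 = 31.1% → Northfield
Overall: Downtown 26/347 = 7.5%, Northfield 53/277 = 19.1% → Northfield
Northfield wins overall and in every credit group — no reversal.

No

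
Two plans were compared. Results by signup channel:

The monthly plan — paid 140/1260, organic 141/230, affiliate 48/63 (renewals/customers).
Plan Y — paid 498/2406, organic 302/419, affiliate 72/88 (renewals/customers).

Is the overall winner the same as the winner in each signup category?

Yes

Paid: the monthly plan 140/1260 = 11.1%, Plan Y 498/2406 = 20.7% → Plan Y
Organic: the monthly plan 141/230 = 61.3%, Plan Y 302/419 = 72.1% → Plan Y
Affiliate: the monthly plan 48/63 = 76.2%, Plan Y 72/88 = 81.8% → Plan Y
Overall: the monthly plan 329/1553 = 21.2%, Plan Y 872/2913 = 29.9% → Plan Y
Plan Y wins overall and in every signup group — no reversal.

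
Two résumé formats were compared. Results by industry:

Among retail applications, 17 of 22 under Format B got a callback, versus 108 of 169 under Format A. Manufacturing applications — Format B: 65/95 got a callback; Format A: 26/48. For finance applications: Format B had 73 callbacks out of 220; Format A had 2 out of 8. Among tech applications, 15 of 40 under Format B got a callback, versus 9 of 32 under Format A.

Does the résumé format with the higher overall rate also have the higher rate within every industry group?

Retail: Format B 17/22 = 77.3%, Format A 108/169 = 63.9% → Format B
Manufacturing: Format B 65/95 = 68.4%, Format A 26/48 = 54.2% → Format B
Finance: Format B 73/220 = 33.2%, Format A 2/8 = 25.0% → Format B
Tech: Format B 15/40 = 37.5%, Format A 9/32 = 28.1% → Format B
Overall: Format B 170/377 = 45.1%, Format A 145/257 = 56.4% → Format A
Format B wins each industry group but Format A wins overall — the comparison reverses. Format B's applications skew toward finance, which has a lower base rate.

No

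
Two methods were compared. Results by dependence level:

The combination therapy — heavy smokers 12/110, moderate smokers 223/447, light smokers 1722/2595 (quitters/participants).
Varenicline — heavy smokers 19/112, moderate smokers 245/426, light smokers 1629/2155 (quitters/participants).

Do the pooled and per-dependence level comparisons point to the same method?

Heavy smokers: the combination therapy 12/110 = 10.9%, varenicline 19/112 = 17.0% → varenicline
Moderate smokers: the combination therapy 223/447 = 49.9%, varenicline 245/426 = 57.5% → varenicline
Light smokers: the combination therapy 1722/2595 = 66.4%, varenicline 1629/2155 = 75.6% → varenicline
Overall: the combination therapy 1957/3152 = 62.1%, varenicline 1893/2693 = 70.3% → varenicline
Varenicline wins overall and in every dependence group — no reversal.

Yes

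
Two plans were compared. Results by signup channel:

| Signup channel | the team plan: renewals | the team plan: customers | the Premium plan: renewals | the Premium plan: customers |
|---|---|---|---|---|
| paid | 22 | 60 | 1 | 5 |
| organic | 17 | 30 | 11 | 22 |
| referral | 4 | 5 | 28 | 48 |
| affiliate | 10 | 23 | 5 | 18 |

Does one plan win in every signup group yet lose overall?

Yes

Paid: the team plan 22/60 = 36.7%, the Premium plan 1/5 = 20.0% → the team plan
Organic: the team plan 17/30 = 56.7%, the Premium plan 11/22 = 50.0% → the team plan
Referral: the team plan 4/5 = 80.0%, the Premium plan 28/48 = 58.3% → the team plan
Affiliate: the team plan 10/23 = 43.5%, the Premium plan 5/18 = 27.8% → the team plan
Overall: the team plan 53/118 = 44.9%, the Premium plan 45/93 = 48.4% → the Premium plan
The team plan wins each signup group but the Premium plan wins overall — the comparison reverses. The team plan's customers skew toward paid, which has a lower base rate.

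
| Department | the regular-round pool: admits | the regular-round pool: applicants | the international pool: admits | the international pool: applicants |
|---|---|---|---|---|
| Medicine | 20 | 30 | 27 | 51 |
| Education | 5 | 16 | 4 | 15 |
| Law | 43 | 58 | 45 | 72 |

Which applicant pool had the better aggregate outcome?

the regular-round pool

Medicine: the regular-round pool 20/30 = 66.7%, the international pool 27/51 = 52.9% → the regular-round pool
Education: the regular-round pool 5/16 = 31.2%, the international pool 4/15 = 26.7% → the regular-round pool
Law: the regular-round pool 43/58 = 74.1%, the international pool 45/72 = 62.5% → the regular-round pool
Overall: the regular-round pool 68/104 = 65.4%, the international pool 76/138 = 55.1% → the regular-round pool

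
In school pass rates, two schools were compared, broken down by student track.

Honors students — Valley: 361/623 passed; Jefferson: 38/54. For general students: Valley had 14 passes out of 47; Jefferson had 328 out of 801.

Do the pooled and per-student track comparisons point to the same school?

No

Honors: Valley 361/623 = 57.9%, Jefferson 38/54 = 70.4% → Jefferson
General: Valley 14/47 = 29.8%, Jefferson 328/801 = 40.9% → Jefferson
Overall: Valley 375/670 = 56.0%, Jefferson 366/855 = 42.8% → Valley
Jefferson wins each student group but Valley wins overall — the comparison reverses. Jefferson's students skew toward general, which has a lower base rate.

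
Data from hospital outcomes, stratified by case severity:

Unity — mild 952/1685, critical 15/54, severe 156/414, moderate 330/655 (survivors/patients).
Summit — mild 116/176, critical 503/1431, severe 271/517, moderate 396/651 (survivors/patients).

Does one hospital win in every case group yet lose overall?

Mild: Unity 952/1685 = 56.5%, Summit 116/176 = 65.9% → Summit
Critical: Unity 15/54 = 27.8%, Summit 503/1431 = 35.2% → Summit
Severe: Unity 156/414 = 37.7%, Summit 271/517 = 52.4% → Summit
Moderate: Unity 330/655 = 50.4%, Summit 396/651 = 60.8% → Summit
Overall: Unity 1453/2808 = 51.7%, Summit 1286/2775 = 46.3% → Unity
Summit wins each case group but Unity wins overall — the comparison reverses. Summit's patients skew toward critical, which has a lower base rate.

Yes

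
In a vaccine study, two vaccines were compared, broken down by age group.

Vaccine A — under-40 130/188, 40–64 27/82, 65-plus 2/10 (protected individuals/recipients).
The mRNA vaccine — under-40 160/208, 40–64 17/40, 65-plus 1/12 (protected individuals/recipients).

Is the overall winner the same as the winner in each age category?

Under-40: Vaccine A 130/188 = 69.1%, the mRNA vaccine 160/208 = 76.9% → the mRNA vaccine
40–64: Vaccine A 27/82 = 32.9%, the mRNA vaccine 17/40 = 42.5% → the mRNA vaccine
65-plus: Vaccine A 2/10 = 20.0%, the mRNA vaccine 1/12 = 8.3% → Vaccine A
Overall: Vaccine A 159/280 = 56.8%, the mRNA vaccine 178/260 = 68.5% → the mRNA vaccine
Neither sweeps: Vaccine A wins 1 of 3 groups, the mRNA vaccine wins 2. The mRNA vaccine wins overall but not every group — no Simpson reversal.

No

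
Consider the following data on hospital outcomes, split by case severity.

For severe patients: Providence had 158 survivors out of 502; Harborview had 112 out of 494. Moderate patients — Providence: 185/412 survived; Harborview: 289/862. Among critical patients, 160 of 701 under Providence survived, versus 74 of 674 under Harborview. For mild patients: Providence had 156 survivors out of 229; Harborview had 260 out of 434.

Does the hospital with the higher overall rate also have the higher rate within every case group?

Severe: Providence 158/502 = 31.5%, Harborview 112/494 = 22.7% → Providence
Moderate: Providence 185/412 = 44.9%, Harborview 289/862 = 33.5% → Providence
Critical: Providence 160/701 = 22.8%, Harborview 74/674 = 11.0% → Providence
Mild: Providence 156/229 = 68.1%, Harborview 260/434 = 59.9% → Providence
Overall: Providence 659/1844 = 35.7%, Harborview 735/2464 = 29.8% → Providence
Providence wins overall and in every case group — no reversal.

Yes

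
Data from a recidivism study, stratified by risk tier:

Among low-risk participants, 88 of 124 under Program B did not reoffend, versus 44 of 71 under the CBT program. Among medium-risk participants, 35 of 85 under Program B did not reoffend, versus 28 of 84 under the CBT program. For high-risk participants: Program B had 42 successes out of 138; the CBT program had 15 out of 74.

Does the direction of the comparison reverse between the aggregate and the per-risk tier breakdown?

Low-risk: Program B 88/124 = 71.0%, the CBT program 44/71 = 62.0% → Program B
Medium-risk: Program B 35/85 = 41.2%, the CBT program 28/84 = 33.3% → Program B
High-risk: Program B 42/138 = 30.4%, the CBT program 15/74 = 20.3% → Program B
Overall: Program B 165/347 = 47.6%, the CBT program 87/229 = 38.0% → Program B
Program B wins overall and in every risk group — no reversal.

No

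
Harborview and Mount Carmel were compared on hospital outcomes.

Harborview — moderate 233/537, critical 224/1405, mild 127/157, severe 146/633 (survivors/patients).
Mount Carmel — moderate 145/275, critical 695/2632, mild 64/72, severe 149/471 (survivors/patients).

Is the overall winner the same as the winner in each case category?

Moderate: Harborview 233/537 = 43.4%, Mount Carmel 145/275 = 52.7% → Mount Carmel
Critical: Harborview 224/1405 = 15.9%, Mount Carmel 695/2632 = 26.4% → Mount Carmel
Mild: Harborview 127/157 = 80.9%, Mount Carmel 64/72 = 88.9% → Mount Carmel
Severe: Harborview 146/633 = 23.1%, Mount Carmel 149/471 = 31.6% → Mount Carmel
Overall: Harborview 730/2732 = 26.7%, Mount Carmel 1053/3450 = 30.5% → Mount Carmel
Mount Carmel wins overall and in every case group — no reversal.

Yes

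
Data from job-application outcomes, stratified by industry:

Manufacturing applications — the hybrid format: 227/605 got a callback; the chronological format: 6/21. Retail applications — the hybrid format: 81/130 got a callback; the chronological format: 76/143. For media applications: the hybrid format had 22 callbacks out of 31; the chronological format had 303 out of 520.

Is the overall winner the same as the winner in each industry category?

No

Manufacturing: the hybrid format 227/605 = 37.5%, the chronological format 6/21 = 28.6% → the hybrid format
Retail: the hybrid format 81/130 = 62.3%, the chronological format 76/143 = 53.1% → the hybrid format
Media: the hybrid format 22/31 = 71.0%, the chronological format 303/520 = 58.3% → the hybrid format
Overall: the hybrid format 330/766 = 43.1%, the chronological format 385/684 = 56.3% → the chronological format
The hybrid format wins each industry group but the chronological format wins overall — the comparison reverses. The hybrid format's applications skew toward manufacturing, which has a lower base rate.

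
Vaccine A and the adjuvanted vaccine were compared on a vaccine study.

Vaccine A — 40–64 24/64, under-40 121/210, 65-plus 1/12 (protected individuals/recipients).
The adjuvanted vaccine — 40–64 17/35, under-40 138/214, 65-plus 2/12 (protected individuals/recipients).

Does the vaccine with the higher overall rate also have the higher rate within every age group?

Yes

40–64: Vaccine A 24/64 = 37.5%, the adjuvanted vaccine 17/35 = 48.6% → the adjuvanted vaccine
Under-40: Vaccine A 121/210 = 57.6%, the adjuvanted vaccine 138/214 = 64.5% → the adjuvanted vaccine
65-plus: Vaccine A 1/12 = 8.3%, the adjuvanted vaccine 2/12 = 16.7% → the adjuvanted vaccine
Overall: Vaccine A 146/286 = 51.0%, the adjuvanted vaccine 157/261 = 60.2% → the adjuvanted vaccine
The adjuvanted vaccine wins overall and in every age group — no reversal.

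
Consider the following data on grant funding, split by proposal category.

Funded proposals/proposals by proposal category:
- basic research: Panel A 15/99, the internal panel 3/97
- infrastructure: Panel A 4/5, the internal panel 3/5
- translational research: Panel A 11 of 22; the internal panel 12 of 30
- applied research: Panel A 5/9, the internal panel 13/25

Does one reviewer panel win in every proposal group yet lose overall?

Basic research: Panel A 15/99 = 15.2%, the internal panel 3/97 = 3.1% → Panel A
Infrastructure: Panel A 4/5 = 80.0%, the internal panel 3/5 = 60.0% → Panel A
Translational research: Panel A 11/22 = 50.0%, the internal panel 12/30 = 40.0% → Panel A
Applied research: Panel A 5/9 = 55.6%, the internal panel 13/25 = 52.0% → Panel A
Overall: Panel A 35/135 = 25.9%, the internal panel 31/157 = 19.7% → Panel A
Panel A wins overall and in every proposal group — no reversal.

No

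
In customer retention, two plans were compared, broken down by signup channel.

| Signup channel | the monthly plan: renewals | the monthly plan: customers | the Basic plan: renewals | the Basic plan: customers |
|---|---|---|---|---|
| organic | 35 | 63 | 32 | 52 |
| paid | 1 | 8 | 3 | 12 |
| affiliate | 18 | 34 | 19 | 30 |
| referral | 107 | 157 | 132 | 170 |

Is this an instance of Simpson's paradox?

No

Organic: the monthly plan 35/63 = 55.6%, the Basic plan 32/52 = 61.5% → the Basic plan
Paid: the monthly plan 1/8 = 12.5%, the Basic plan 3/12 = 25.0% → the Basic plan
Affiliate: the monthly plan 18/34 = 52.9%, the Basic plan 19/30 = 63.3% → the Basic plan
Referral: the monthly plan 107/157 = 68.2%, the Basic plan 132/170 = 77.6% → the Basic plan
Overall: the monthly plan 161/262 = 61.5%, the Basic plan 186/264 = 70.5% → the Basic plan
The Basic plan wins overall and in every signup group — no reversal.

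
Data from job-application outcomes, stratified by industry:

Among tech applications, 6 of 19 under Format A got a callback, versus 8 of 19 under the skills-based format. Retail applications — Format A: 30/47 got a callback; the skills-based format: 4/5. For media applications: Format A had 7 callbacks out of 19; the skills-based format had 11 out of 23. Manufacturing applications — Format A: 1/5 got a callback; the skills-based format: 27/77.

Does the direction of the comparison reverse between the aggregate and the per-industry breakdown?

Yes

Tech: Format A 6/19 = 31.6%, the skills-based format 8/19 = 42.1% → the skills-based format
Retail: Format A 30/47 = 63.8%, the skills-based format 4/5 = 80.0% → the skills-based format
Media: Format A 7/19 = 36.8%, the skills-based format 11/23 = 47.8% → the skills-based format
Manufacturing: Format A 1/5 = 20.0%, the skills-based format 27/77 = 35.1% → the skills-based format
Overall: Format A 44/90 = 48.9%, the skills-based format 50/124 = 40.3% → Format A
The skills-based format wins each industry group but Format A wins overall — the comparison reverses. The skills-based format's applications skew toward manufacturing, which has a lower base rate.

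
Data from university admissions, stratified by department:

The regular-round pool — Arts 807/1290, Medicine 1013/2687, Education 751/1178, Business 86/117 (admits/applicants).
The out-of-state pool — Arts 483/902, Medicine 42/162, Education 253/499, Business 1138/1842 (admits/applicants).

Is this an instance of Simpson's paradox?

Arts: the regular-round pool 807/1290 = 62.6%, the out-of-state pool 483/902 = 53.5% → the regular-round pool
Medicine: the regular-round pool 1013/2687 = 37.7%, the out-of-state pool 42/162 = 25.9% → the regular-round pool
Education: the regular-round pool 751/1178 = 63.8%, the out-of-state pool 253/499 = 50.7% → the regular-round pool
Business: the regular-round pool 86/117 = 73.5%, the out-of-state pool 1138/1842 = 61.8% → the regular-round pool
Overall: the regular-round pool 2657/5272 = 50.4%, the out-of-state pool 1916/3405 = 56.3% → the out-of-state pool
The regular-round pool wins each department group but the out-of-state pool wins overall — the comparison reverses. The regular-round pool's applicants skew toward Medicine, which has a lower base rate.

Yes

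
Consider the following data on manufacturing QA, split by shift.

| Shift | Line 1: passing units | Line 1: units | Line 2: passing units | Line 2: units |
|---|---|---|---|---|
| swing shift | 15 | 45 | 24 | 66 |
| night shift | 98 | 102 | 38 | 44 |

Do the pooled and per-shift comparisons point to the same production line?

No

Swing shift: Line 1 15/45 = 33.3%, Line 2 24/66 = 36.4% → Line 2
Night shift: Line 1 98/102 = 96.1%, Line 2 38/44 = 86.4% → Line 1
Overall: Line 1 113/147 = 76.9%, Line 2 62/110 = 56.4% → Line 1
Neither sweeps: Line 1 wins 1 of 2 groups, Line 2 wins 1. Line 1 wins overall but not every group — no Simpson reversal.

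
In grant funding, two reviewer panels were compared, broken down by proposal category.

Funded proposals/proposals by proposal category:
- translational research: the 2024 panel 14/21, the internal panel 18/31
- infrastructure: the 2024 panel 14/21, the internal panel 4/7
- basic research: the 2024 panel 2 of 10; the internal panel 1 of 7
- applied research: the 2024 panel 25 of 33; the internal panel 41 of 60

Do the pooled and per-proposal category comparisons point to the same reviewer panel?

Translational research: the 2024 panel 14/21 = 66.7%, the internal panel 18/31 = 58.1% → the 2024 panel
Infrastructure: the 2024 panel 14/21 = 66.7%, the internal panel 4/7 = 57.1% → the 2024 panel
Basic research: the 2024 panel 2/10 = 20.0%, the internal panel 1/7 = 14.3% → the 2024 panel
Applied research: the 2024 panel 25/33 = 75.8%, the internal panel 41/60 = 68.3% → the 2024 panel
Overall: the 2024 panel 55/85 = 64.7%, the internal panel 64/105 = 61.0% → the 2024 panel
The 2024 panel wins overall and in every proposal group — no reversal.

Yes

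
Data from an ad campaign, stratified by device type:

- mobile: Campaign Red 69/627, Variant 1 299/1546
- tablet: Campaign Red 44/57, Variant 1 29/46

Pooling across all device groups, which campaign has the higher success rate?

Mobile: Campaign Red 69/627 = 11.0%, Variant 1 299/1546 = 19.3% → Variant 1
Tablet: Campaign Red 44/57 = 77.2%, Variant 1 29/46 = 63.0% → Campaign Red
Overall: Campaign Red 113/684 = 16.5%, Variant 1 328/1592 = 20.6% → Variant 1
(Neither sweeps every device group, but Variant 1 has the higher pooled rate.)

Variant 1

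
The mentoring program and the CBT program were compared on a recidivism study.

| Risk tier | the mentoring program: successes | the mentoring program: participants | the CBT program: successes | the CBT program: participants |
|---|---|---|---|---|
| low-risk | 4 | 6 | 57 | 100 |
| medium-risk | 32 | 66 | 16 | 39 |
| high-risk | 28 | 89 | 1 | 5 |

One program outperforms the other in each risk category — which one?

Low-risk: the mentoring program 4/6 = 66.7%, the CBT program 57/100 = 57.0% → the mentoring program
Medium-risk: the mentoring program 32/66 = 48.5%, the CBT program 16/39 = 41.0% → the mentoring program
High-risk: the mentoring program 28/89 = 31.5%, the CBT program 1/5 = 20.0% → the mentoring program
The mentoring program has the higher rate in all 3 groups.

the mentoring program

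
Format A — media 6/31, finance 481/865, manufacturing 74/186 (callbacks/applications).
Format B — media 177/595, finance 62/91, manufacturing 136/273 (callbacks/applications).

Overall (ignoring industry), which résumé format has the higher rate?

Media: Format A 6/31 = 19.4%, Format B 177/595 = 29.7% → Format B
Finance: Format A 481/865 = 55.6%, Format B 62/91 = 68.1% → Format B
Manufacturing: Format A 74/186 = 39.8%, Format B 136/273 = 49.8% → Format B
Overall: Format A 561/1082 = 51.8%, Format B 375/959 = 39.1% → Format A
(Format B wins every industry group but Format A wins overall — Format B's applications skew toward the low-rate media group.)

Format A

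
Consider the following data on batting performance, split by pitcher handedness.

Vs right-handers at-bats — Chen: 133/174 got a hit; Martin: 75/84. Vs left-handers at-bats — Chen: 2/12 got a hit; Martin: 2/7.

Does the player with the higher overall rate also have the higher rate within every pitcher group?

Vs right-handers: Chen 133/174 = 76.4%, Martin 75/84 = 89.3% → Martin
Vs left-handers: Chen 2/12 = 16.7%, Martin 2/7 = 28.6% → Martin
Overall: Chen 135/186 = 72.6%, Martin 77/91 = 84.6% → Martin
Martin wins overall and in every pitcher group — no reversal.

Yes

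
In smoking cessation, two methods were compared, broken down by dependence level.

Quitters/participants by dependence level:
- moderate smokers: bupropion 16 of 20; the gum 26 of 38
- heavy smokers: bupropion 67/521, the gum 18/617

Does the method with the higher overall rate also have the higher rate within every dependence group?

Yes

Moderate smokers: bupropion 16/20 = 80.0%, the gum 26/38 = 68.4% → bupropion
Heavy smokers: bupropion 67/521 = 12.9%, the gum 18/617 = 2.9% → bupropion
Overall: bupropion 83/541 = 15.3%, the gum 44/655 = 6.7% → bupropion
Bupropion wins overall and in every dependence group — no reversal.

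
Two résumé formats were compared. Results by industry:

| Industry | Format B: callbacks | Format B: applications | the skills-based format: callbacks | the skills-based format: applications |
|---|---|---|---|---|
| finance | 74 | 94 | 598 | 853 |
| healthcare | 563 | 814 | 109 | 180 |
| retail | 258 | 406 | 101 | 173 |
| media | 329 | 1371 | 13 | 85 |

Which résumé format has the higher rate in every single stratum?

Finance: Format B 74/94 = 78.7%, the skills-based format 598/853 = 70.1% → Format B
Healthcare: Format B 563/814 = 69.2%, the skills-based format 109/180 = 60.6% → Format B
Retail: Format B 258/406 = 63.5%, the skills-based format 101/173 = 58.4% → Format B
Media: Format B 329/1371 = 24.0%, the skills-based format 13/85 = 15.3% → Format B
Format B has the higher rate in all 4 groups.

Format B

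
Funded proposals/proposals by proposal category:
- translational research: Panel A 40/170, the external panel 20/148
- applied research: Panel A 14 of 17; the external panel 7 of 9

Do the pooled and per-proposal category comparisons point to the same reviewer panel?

Translational research: Panel A 40/170 = 23.5%, the external panel 20/148 = 13.5% → Panel A
Applied research: Panel A 14/17 = 82.4%, the external panel 7/9 = 77.8% → Panel A
Overall: Panel A 54/187 = 28.9%, the external panel 27/157 = 17.2% → Panel A
Panel A wins overall and in every proposal group — no reversal.

Yes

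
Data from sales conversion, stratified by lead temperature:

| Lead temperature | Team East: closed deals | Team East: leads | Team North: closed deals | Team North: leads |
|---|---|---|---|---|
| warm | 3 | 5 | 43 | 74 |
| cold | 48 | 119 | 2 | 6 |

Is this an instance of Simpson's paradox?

Yes

Warm: Team East 3/5 = 60.0%, Team North 43/74 = 58.1% → Team East
Cold: Team East 48/119 = 40.3%, Team North 2/6 = 33.3% → Team East
Overall: Team East 51/124 = 41.1%, Team North 45/80 = 56.2% → Team North
Team East wins each lead group but Team North wins overall — the comparison reverses. Team East's leads skew toward cold, which has a lower base rate.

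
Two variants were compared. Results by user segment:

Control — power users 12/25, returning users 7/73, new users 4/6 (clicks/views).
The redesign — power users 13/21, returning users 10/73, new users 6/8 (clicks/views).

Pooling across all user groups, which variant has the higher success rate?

the redesign

Power users: Control 12/25 = 48.0%, the redesign 13/21 = 61.9% → the redesign
Returning users: Control 7/73 = 9.6%, the redesign 10/73 = 13.7% → the redesign
New users: Control 4/6 = 66.7%, the redesign 6/8 = 75.0% → the redesign
Overall: Control 23/104 = 22.1%, the redesign 29/102 = 28.4% → the redesign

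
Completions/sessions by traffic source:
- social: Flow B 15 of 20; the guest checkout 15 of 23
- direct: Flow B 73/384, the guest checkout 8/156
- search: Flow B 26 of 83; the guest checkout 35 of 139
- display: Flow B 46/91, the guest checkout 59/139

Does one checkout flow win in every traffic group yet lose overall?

No

Social: Flow B 15/20 = 75.0%, the guest checkout 15/23 = 65.2% → Flow B
Direct: Flow B 73/384 = 19.0%, the guest checkout 8/156 = 5.1% → Flow B
Search: Flow B 26/83 = 31.3%, the guest checkout 35/139 = 25.2% → Flow B
Display: Flow B 46/91 = 50.5%, the guest checkout 59/139 = 42.4% → Flow B
Overall: Flow B 160/578 = 27.7%, the guest checkout 117/457 = 25.6% → Flow B
Flow B wins overall and in every traffic group — no reversal.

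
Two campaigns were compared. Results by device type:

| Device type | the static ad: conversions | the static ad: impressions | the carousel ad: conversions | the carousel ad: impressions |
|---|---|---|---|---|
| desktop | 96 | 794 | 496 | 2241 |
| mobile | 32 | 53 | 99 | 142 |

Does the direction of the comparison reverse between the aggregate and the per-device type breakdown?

Desktop: the static ad 96/794 = 12.1%, the carousel ad 496/2241 = 22.1% → the carousel ad
Mobile: the static ad 32/53 = 60.4%, the carousel ad 99/142 = 69.7% → the carousel ad
Overall: the static ad 128/847 = 15.1%, the carousel ad 595/2383 = 25.0% → the carousel ad
The carousel ad wins overall and in every device group — no reversal.

No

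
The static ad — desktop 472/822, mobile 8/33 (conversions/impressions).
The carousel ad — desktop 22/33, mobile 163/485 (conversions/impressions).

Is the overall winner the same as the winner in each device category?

No

Desktop: the static ad 472/822 = 57.4%, the carousel ad 22/33 = 66.7% → the carousel ad
Mobile: the static ad 8/33 = 24.2%, the carousel ad 163/485 = 33.6% → the carousel ad
Overall: the static ad 480/855 = 56.1%, the carousel ad 185/518 = 35.7% → the static ad
The carousel ad wins each device group but the static ad wins overall — the comparison reverses. The carousel ad's impressions skew toward mobile, which has a lower base rate.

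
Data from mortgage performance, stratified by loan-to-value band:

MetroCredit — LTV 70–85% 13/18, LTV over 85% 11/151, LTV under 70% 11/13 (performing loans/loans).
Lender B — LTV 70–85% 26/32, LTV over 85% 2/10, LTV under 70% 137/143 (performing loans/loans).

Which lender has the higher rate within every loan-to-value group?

Lender B

LTV 70–85%: MetroCredit 13/18 = 72.2%, Lender B 26/32 = 81.2% → Lender B
LTV over 85%: MetroCredit 11/151 = 7.3%, Lender B 2/10 = 20.0% → Lender B
LTV under 70%: MetroCredit 11/13 = 84.6%, Lender B 137/143 = 95.8% → Lender B
Lender B has the higher rate in all 3 groups.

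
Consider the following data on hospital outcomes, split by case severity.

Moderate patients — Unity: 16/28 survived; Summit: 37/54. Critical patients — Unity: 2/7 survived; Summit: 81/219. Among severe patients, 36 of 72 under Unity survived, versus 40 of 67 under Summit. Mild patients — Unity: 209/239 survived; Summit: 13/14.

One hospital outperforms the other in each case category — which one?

Moderate: Unity 16/28 = 57.1%, Summit 37/54 = 68.5% → Summit
Critical: Unity 2/7 = 28.6%, Summit 81/219 = 37.0% → Summit
Severe: Unity 36/72 = 50.0%, Summit 40/67 = 59.7% → Summit
Mild: Unity 209/239 = 87.4%, Summit 13/14 = 92.9% → Summit
Summit has the higher rate in all 4 groups.

Summit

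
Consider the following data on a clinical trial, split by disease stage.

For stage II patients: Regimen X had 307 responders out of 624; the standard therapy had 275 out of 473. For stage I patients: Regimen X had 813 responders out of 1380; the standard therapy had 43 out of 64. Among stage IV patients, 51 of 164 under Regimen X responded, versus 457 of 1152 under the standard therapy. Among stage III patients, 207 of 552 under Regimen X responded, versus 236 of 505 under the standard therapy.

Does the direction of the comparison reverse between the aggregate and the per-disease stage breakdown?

Yes

Stage II: Regimen X 307/624 = 49.2%, the standard therapy 275/473 = 58.1% → the standard therapy
Stage I: Regimen X 813/1380 = 58.9%, the standard therapy 43/64 = 67.2% → the standard therapy
Stage IV: Regimen X 51/164 = 31.1%, the standard therapy 457/1152 = 39.7% → the standard therapy
Stage III: Regimen X 207/552 = 37.5%, the standard therapy 236/505 = 46.7% → the standard therapy
Overall: Regimen X 1378/2720 = 50.7%, the standard therapy 1011/2194 = 46.1% → Regimen X
The standard therapy wins each disease group but Regimen X wins overall — the comparison reverses. The standard therapy's patients skew toward stage IV, which has a lower base rate.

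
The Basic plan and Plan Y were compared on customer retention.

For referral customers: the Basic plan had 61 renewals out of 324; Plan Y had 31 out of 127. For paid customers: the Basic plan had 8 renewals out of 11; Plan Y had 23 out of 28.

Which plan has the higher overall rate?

Referral: the Basic plan 61/324 = 18.8%, Plan Y 31/127 = 24.4% → Plan Y
Paid: the Basic plan 8/11 = 72.7%, Plan Y 23/28 = 82.1% → Plan Y
Overall: the Basic plan 69/335 = 20.6%, Plan Y 54/155 = 34.8% → Plan Y

Plan Y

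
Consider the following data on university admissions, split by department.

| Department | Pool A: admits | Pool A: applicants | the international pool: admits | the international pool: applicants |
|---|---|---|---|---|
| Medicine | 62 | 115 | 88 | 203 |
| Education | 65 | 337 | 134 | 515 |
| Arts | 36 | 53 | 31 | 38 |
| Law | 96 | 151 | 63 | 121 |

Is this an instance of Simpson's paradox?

Medicine: Pool A 62/115 = 53.9%, the international pool 88/203 = 43.3% → Pool A
Education: Pool A 65/337 = 19.3%, the international pool 134/515 = 26.0% → the international pool
Arts: Pool A 36/53 = 67.9%, the international pool 31/38 = 81.6% → the international pool
Law: Pool A 96/151 = 63.6%, the international pool 63/121 = 52.1% → Pool A
Overall: Pool A 259/656 = 39.5%, the international pool 316/877 = 36.0% → Pool A
Neither sweeps: Pool A wins 2 of 4 groups, the international pool wins 2. Pool A wins overall but not every group — no Simpson reversal.

No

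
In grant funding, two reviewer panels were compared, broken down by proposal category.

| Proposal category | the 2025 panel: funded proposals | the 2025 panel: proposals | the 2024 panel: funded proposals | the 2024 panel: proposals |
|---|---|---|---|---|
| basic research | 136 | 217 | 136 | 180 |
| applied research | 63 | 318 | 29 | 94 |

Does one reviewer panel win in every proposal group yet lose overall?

No

Basic research: the 2025 panel 136/217 = 62.7%, the 2024 panel 136/180 = 75.6% → the 2024 panel
Applied research: the 2025 panel 63/318 = 19.8%, the 2024 panel 29/94 = 30.9% → the 2024 panel
Overall: the 2025 panel 199/535 = 37.2%, the 2024 panel 165/274 = 60.2% → the 2024 panel
The 2024 panel wins overall and in every proposal group — no reversal.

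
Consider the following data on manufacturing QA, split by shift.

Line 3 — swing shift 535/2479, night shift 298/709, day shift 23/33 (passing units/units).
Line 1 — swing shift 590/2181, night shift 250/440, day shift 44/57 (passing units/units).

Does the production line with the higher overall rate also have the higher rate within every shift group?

Yes

Swing shift: Line 3 535/2479 = 21.6%, Line 1 590/2181 = 27.1% → Line 1
Night shift: Line 3 298/709 = 42.0%, Line 1 250/440 = 56.8% → Line 1
Day shift: Line 3 23/33 = 69.7%, Line 1 44/57 = 77.2% → Line 1
Overall: Line 3 856/3221 = 26.6%, Line 1 884/2678 = 33.0% → Line 1
Line 1 wins overall and in every shift group — no reversal.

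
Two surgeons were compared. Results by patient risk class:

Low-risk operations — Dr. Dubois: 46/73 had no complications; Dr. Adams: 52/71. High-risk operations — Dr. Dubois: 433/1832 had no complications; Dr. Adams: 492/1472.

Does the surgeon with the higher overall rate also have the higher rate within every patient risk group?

Low-risk: Dr. Dubois 46/73 = 63.0%, Dr. Adams 52/71 = 73.2% → Dr. Adams
High-risk: Dr. Dubois 433/1832 = 23.6%, Dr. Adams 492/1472 = 33.4% → Dr. Adams
Overall: Dr. Dubois 479/1905 = 25.1%, Dr. Adams 544/1543 = 35.3% → Dr. Adams
Dr. Adams wins overall and in every patient risk group — no reversal.

Yes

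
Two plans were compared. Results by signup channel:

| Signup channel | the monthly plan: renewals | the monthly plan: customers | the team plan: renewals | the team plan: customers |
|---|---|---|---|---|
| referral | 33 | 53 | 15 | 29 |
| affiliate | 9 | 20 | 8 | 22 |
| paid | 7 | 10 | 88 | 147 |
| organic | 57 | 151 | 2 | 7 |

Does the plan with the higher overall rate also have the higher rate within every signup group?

Referral: the monthly plan 33/53 = 62.3%, the team plan 15/29 = 51.7% → the monthly plan
Affiliate: the monthly plan 9/20 = 45.0%, the team plan 8/22 = 36.4% → the monthly plan
Paid: the monthly plan 7/10 = 70.0%, the team plan 88/147 = 59.9% → the monthly plan
Organic: the monthly plan 57/151 = 37.7%, the team plan 2/7 = 28.6% → the monthly plan
Overall: the monthly plan 106/234 = 45.3%, the team plan 113/205 = 55.1% → the team plan
The monthly plan wins each signup group but the team plan wins overall — the comparison reverses. The monthly plan's customers skew toward organic, which has a lower base rate.

No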